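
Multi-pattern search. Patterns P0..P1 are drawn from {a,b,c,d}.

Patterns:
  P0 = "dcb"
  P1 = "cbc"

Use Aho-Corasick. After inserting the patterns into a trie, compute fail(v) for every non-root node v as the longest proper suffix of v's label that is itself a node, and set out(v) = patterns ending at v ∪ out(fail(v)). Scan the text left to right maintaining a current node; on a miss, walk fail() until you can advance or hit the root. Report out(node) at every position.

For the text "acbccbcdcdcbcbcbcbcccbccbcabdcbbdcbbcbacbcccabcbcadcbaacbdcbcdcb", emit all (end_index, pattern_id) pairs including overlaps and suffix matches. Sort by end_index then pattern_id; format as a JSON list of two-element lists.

Build:
Trie nodes:
  0='ε' goto c→4 d→1
  1='d' goto c→2
  2='dc' goto b→3
  3='dcb' goto ·  ←P0
  4='c' goto b→5
  5='cb' goto c→6
  6='cbc' goto ·  ←P1

BFS fail/out derivation:
  n1('d'): parent n0 fail=0; on 'd' 0 → fail=0;  out ∅∪∅=∅
  n4('c'): parent n0 fail=0; on 'c' 0 → fail=0;  out ∅∪∅=∅
  n2('dc'): parent n1 fail=0; on 'c' 0 → fail=4;  out ∅∪∅=∅
  n5('cb'): parent n4 fail=0; on 'b' 0 → fail=0;  out ∅∪∅=∅
  n3('dcb'): parent n2 fail=4; on 'b' 4 → fail=5;  out {0}∪∅={0}
  n6('cbc'): parent n5 fail=0; on 'c' 0 → fail=4;  out {1}∪∅={1}

Run:
pos 0 'a': at 0
pos 1 'c': at 4
pos 2 'b': at 5
pos 3 'c': at 6  emit P1@[1:3]
pos 4 'c': at 4 ·f
pos 5 'b': at 5
pos 6 'c': at 6  emit P1@[4:6]
pos 7 'd': at 1 ·f
pos 8 'c': at 2
pos 9 'd': at 1 ·f
pos 10 'c': at 2
pos 11 'b': at 3  emit P0@[9:11]
pos 12 'c': at 6 ·f  emit P1@[10:12]
pos 13 'b': at 5 ·f
pos 14 'c': at 6  emit P1@[12:14]
pos 15 'b': at 5 ·f
pos 16 'c': at 6  emit P1@[14:16]
pos 17 'b': at 5 ·f
pos 18 'c': at 6  emit P1@[16:18]
pos 19 'c': at 4 ·f
pos 20 'c': at 4 ·f
pos 21 'b': at 5
pos 22 'c': at 6  emit P1@[20:22]
pos 23 'c': at 4 ·f
pos 24 'b': at 5
pos 25 'c': at 6  emit P1@[23:25]
pos 26 'a': at 0 ·f
pos 27 'b': at 0
pos 28 'd': at 1
pos 29 'c': at 2
pos 30 'b': at 3  emit P0@[28:30]
pos 31 'b': at 0 ·f
pos 32 'd': at 1
pos 33 'c': at 2
pos 34 'b': at 3  emit P0@[32:34]
pos 35 'b': at 0 ·f
pos 36 'c': at 4
pos 37 'b': at 5
pos 38 'a': at 0 ·f
pos 39 'c': at 4
pos 40 'b': at 5
pos 41 'c': at 6  emit P1@[39:41]
pos 42 'c': at 4 ·f
pos 43 'c': at 4 ·f
pos 44 'a': at 0 ·f
pos 45 'b': at 0
pos 46 'c': at 4
pos 47 'b': at 5
pos 48 'c': at 6  emit P1@[46:48]
pos 49 'a': at 0 ·f
pos 50 'd': at 1
pos 51 'c': at 2
pos 52 'b': at 3  emit P0@[50:52]
pos 53 'a': at 0 ·f
pos 54 'a': at 0
pos 55 'c': at 4
pos 56 'b': at 5
pos 57 'd': at 1 ·f
pos 58 'c': at 2
pos 59 'b': at 3  emit P0@[57:59]
pos 60 'c': at 6 ·f  emit P1@[58:60]
pos 61 'd': at 1 ·f
pos 62 'c': at 2
pos 63 'b': at 3  emit P0@[61:63]

Matches: [[3,1],[6,1],[11,0],[12,1],[14,1],[16,1],[18,1],[22,1],[25,1],[30,0],[34,0],[41,1],[48,1],[52,0],[59,0],[60,1],[63,0]]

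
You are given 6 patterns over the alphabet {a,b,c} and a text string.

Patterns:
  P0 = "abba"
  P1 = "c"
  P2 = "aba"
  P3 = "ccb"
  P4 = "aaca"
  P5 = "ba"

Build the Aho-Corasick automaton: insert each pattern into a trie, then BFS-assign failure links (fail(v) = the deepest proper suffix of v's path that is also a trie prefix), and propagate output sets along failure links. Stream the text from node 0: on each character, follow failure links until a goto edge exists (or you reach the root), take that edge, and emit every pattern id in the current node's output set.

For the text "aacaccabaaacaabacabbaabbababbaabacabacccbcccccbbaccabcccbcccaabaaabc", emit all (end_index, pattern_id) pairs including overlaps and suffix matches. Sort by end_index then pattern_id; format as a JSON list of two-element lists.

Build:
Trie (insert patterns):
  0='ε' goto a→1 b→12 c→5
  1='a' goto a→9 b→2
  2='ab' goto a→6 b→3
  3='abb' goto a→4
  4='abba' goto ·  ←P0
  5='c' goto c→7  ←P1
  6='aba' goto ·  ←P2
  7='cc' goto b→8
  8='ccb' goto ·  ←P3
  9='aa' goto c→10
  10='aac' goto a→11
  11='aaca' goto ·  ←P4
  12='b' goto a→13
  13='ba' goto ·  ←P5

BFS fail/out derivation:
  fail(1) 'a': from fail(0)=0 chase 'a': 0 ⇒ 0;  out=∅∪out(0)=∅
  fail(5) 'c': from fail(0)=0 chase 'c': 0 ⇒ 0;  out={1}∪out(0)={1}
  fail(12) 'b': from fail(0)=0 chase 'b': 0 ⇒ 0;  out=∅∪out(0)=∅
  fail(2) 'ab': from fail(1)=0 chase 'b': 0 ⇒ 12;  out=∅∪out(12)=∅
  fail(7) 'cc': from fail(5)=0 chase 'c': 0 ⇒ 5;  out=∅∪out(5)={1}
  fail(9) 'aa': from fail(1)=0 chase 'a': 0 ⇒ 1;  out=∅∪out(1)=∅
  fail(13) 'ba': from fail(12)=0 chase 'a': 0 ⇒ 1;  out={5}∪out(1)={5}
  fail(3) 'abb': from fail(2)=12 chase 'b': 12→0 ⇒ 12;  out=∅∪out(12)=∅
  fail(6) 'aba': from fail(2)=12 chase 'a': 12 ⇒ 13;  out={2}∪out(13)={2,5}
  fail(8) 'ccb': from fail(7)=5 chase 'b': 5→0 ⇒ 12;  out={3}∪out(12)={3}
  fail(10) 'aac': from fail(9)=1 chase 'c': 1→0 ⇒ 5;  out=∅∪out(5)={1}
  fail(4) 'abba': from fail(3)=12 chase 'a': 12 ⇒ 13;  out={0}∪out(13)={0,5}
  fail(11) 'aaca': from fail(10)=5 chase 'a': 5→0 ⇒ 1;  out={4}∪out(1)={4}

Text stream:
i=0 'a': node 0→1
i=1 'a': node 1→9
i=2 'c': node 9→10  ** P1@[2:2]
i=3 'a': node 10→11  ** P4@[0:3]
i=4 'c': node 11→5 (via fail)  ** P1@[4:4]
i=5 'c': node 5→7  ** P1@[5:5]
i=6 'a': node 7→1 (via fail)
i=7 'b': node 1→2
i=8 'a': node 2→6  ** P2@[6:8],P5@[7:8]
i=9 'a': node 6→9 (via fail)
i=10 'a': node 9→9 (via fail)
i=11 'c': node 9→10  ** P1@[11:11]
i=12 'a': node 10→11  ** P4@[9:12]
i=13 'a': node 11→9 (via fail)
i=14 'b': node 9→2 (via fail)
i=15 'a': node 2→6  ** P2@[13:15],P5@[14:15]
i=16 'c': node 6→5 (via fail)  ** P1@[16:16]
i=17 'a': node 5→1 (via fail)
i=18 'b': node 1→2
i=19 'b': node 2→3
i=20 'a': node 3→4  ** P0@[17:20],P5@[19:20]
i=21 'a': node 4→9 (via fail)
i=22 'b': node 9→2 (via fail)
i=23 'b': node 2→3
i=24 'a': node 3→4  ** P0@[21:24],P5@[23:24]
i=25 'b': node 4→2 (via fail)
i=26 'a': node 2→6  ** P2@[24:26],P5@[25:26]
i=27 'b': node 6→2 (via fail)
i=28 'b': node 2→3
i=29 'a': node 3→4  ** P0@[26:29],P5@[28:29]
i=30 'a': node 4→9 (via fail)
i=31 'b': node 9→2 (via fail)
i=32 'a': node 2→6  ** P2@[30:32],P5@[31:32]
i=33 'c': node 6→5 (via fail)  ** P1@[33:33]
i=34 'a': node 5→1 (via fail)
i=35 'b': node 1→2
i=36 'a': node 2→6  ** P2@[34:36],P5@[35:36]
i=37 'c': node 6→5 (via fail)  ** P1@[37:37]
i=38 'c': node 5→7  ** P1@[38:38]
i=39 'c': node 7→7 (via fail)  ** P1@[39:39]
i=40 'b': node 7→8  ** P3@[38:40]
i=41 'c': node 8→5 (via fail)  ** P1@[41:41]
i=42 'c': node 5→7  ** P1@[42:42]
i=43 'c': node 7→7 (via fail)  ** P1@[43:43]
i=44 'c': node 7→7 (via fail)  ** P1@[44:44]
i=45 'c': node 7→7 (via fail)  ** P1@[45:45]
i=46 'b': node 7→8  ** P3@[44:46]
i=47 'b': node 8→12 (via fail)
i=48 'a': node 12→13  ** P5@[47:48]
i=49 'c': node 13→5 (via fail)  ** P1@[49:49]
i=50 'c': node 5→7  ** P1@[50:50]
i=51 'a': node 7→1 (via fail)
i=52 'b': node 1→2
i=53 'c': node 2→5 (via fail)  ** P1@[53:53]
i=54 'c': node 5→7  ** P1@[54:54]
i=55 'c': node 7→7 (via fail)  ** P1@[55:55]
i=56 'b': node 7→8  ** P3@[54:56]
i=57 'c': node 8→5 (via fail)  ** P1@[57:57]
i=58 'c': node 5→7  ** P1@[58:58]
i=59 'c': node 7→7 (via fail)  ** P1@[59:59]
i=60 'a': node 7→1 (via fail)
i=61 'a': node 1→9
i=62 'b': node 9→2 (via fail)
i=63 'a': node 2→6  ** P2@[61:63],P5@[62:63]
i=64 'a': node 6→9 (via fail)
i=65 'a': node 9→9 (via fail)
i=66 'b': node 9→2 (via fail)
i=67 'c': node 2→5 (via fail)  ** P1@[67:67]

All matches (sorted): [[2,1],[3,4],[4,1],[5,1],[8,2],[8,5],[11,1],[12,4],[15,2],[15,5],[16,1],[20,0],[20,5],[24,0],[24,5],[26,2],[26,5],[29,0],[29,5],[32,2],[32,5],[33,1],[36,2],[36,5],[37,1],[38,1],[39,1],[40,3],[41,1],[42,1],[43,1],[44,1],[45,1],[46,3],[48,5],[49,1],[50,1],[53,1],[54,1],[55,1],[56,3],[57,1],[58,1],[59,1],[63,2],[63,5],[67,1]]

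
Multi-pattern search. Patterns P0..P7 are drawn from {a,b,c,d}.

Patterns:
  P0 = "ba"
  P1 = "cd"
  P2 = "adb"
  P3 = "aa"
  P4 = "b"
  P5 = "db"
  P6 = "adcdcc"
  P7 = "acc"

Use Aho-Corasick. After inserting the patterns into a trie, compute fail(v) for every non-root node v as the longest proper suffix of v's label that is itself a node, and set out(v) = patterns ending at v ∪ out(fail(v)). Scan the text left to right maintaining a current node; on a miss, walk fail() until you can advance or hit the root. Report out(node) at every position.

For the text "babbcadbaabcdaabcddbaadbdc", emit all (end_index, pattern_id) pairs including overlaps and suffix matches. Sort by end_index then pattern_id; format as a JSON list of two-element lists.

Construct AC machine:
Trie (insert patterns):
  n0 'ε': a→5 b→1 c→3 d→9
  n1 'b': a→2  ←P4
  n2 'ba': ·  ←P0
  n3 'c': d→4
  n4 'cd': ·  ←P1
  n5 'a': a→8 c→15 d→6
  n6 'ad': b→7 c→11
  n7 'adb': ·  ←P2
  n8 'aa': ·  ←P3
  n9 'd': b→10
  n10 'db': ·  ←P5
  n11 'adc': d→12
  n12 'adcd': c→13
  n13 'adcdc': c→14
  n14 'adcdcc': ·  ←P6
  n15 'ac': c→16
  n16 'acc': ·  ←P7

BFS fail/out derivation:
  fail(1) 'b': from fail(0)=0 chase 'b': 0 ⇒ 0;  out={4}∪out(0)={4}
  fail(3) 'c': from fail(0)=0 chase 'c': 0 ⇒ 0;  out=∅∪out(0)=∅
  fail(5) 'a': from fail(0)=0 chase 'a': 0 ⇒ 0;  out=∅∪out(0)=∅
  fail(9) 'd': from fail(0)=0 chase 'd': 0 ⇒ 0;  out=∅∪out(0)=∅
  fail(2) 'ba': from fail(1)=0 chase 'a': 0 ⇒ 5;  out={0}∪out(5)={0}
  fail(4) 'cd': from fail(3)=0 chase 'd': 0 ⇒ 9;  out={1}∪out(9)={1}
  fail(6) 'ad': from fail(5)=0 chase 'd': 0 ⇒ 9;  out=∅∪out(9)=∅
  fail(8) 'aa': from fail(5)=0 chase 'a': 0 ⇒ 5;  out={3}∪out(5)={3}
  fail(10) 'db': from fail(9)=0 chase 'b': 0 ⇒ 1;  out={5}∪out(1)={4,5}
  fail(15) 'ac': from fail(5)=0 chase 'c': 0 ⇒ 3;  out=∅∪out(3)=∅
  fail(7) 'adb': from fail(6)=9 chase 'b': 9 ⇒ 10;  out={2}∪out(10)={2,4,5}
  fail(11) 'adc': from fail(6)=9 chase 'c': 9→0 ⇒ 3;  out=∅∪out(3)=∅
  fail(16) 'acc': from fail(15)=3 chase 'c': 3→0 ⇒ 3;  out={7}∪out(3)={7}
  fail(12) 'adcd': from fail(11)=3 chase 'd': 3 ⇒ 4;  out=∅∪out(4)={1}
  fail(13) 'adcdc': from fail(12)=4 chase 'c': 4→9→0 ⇒ 3;  out=∅∪out(3)=∅
  fail(14) 'adcdcc': from fail(13)=3 chase 'c': 3→0 ⇒ 3;  out={6}∪out(3)={6}

Scan:
pos 0 'b': at 1  emit P4@[0:0]
pos 1 'a': at 2  emit P0@[0:1]
pos 2 'b': at 1 (via fail)  emit P4@[2:2]
pos 3 'b': at 1 (via fail)  emit P4@[3:3]
pos 4 'c': at 3 (via fail)
pos 5 'a': at 5 (via fail)
pos 6 'd': at 6
pos 7 'b': at 7  emit P2@[5:7],P4@[7:7],P5@[6:7]
pos 8 'a': at 2 (via fail)  emit P0@[7:8]
pos 9 'a': at 8 (via fail)  emit P3@[8:9]
pos 10 'b': at 1 (via fail)  emit P4@[10:10]
pos 11 'c': at 3 (via fail)
pos 12 'd': at 4  emit P1@[11:12]
pos 13 'a': at 5 (via fail)
pos 14 'a': at 8  emit P3@[13:14]
pos 15 'b': at 1 (via fail)  emit P4@[15:15]
pos 16 'c': at 3 (via fail)
pos 17 'd': at 4  emit P1@[16:17]
pos 18 'd': at 9 (via fail)
pos 19 'b': at 10  emit P4@[19:19],P5@[18:19]
pos 20 'a': at 2 (via fail)  emit P0@[19:20]
pos 21 'a': at 8 (via fail)  emit P3@[20:21]
pos 22 'd': at 6 (via fail)
pos 23 'b': at 7  emit P2@[21:23],P4@[23:23],P5@[22:23]
pos 24 'd': at 9 (via fail)
pos 25 'c': at 3 (via fail)

Matches: [[0,4],[1,0],[2,4],[3,4],[7,2],[7,4],[7,5],[8,0],[9,3],[10,4],[12,1],[14,3],[15,4],[17,1],[19,4],[19,5],[20,0],[21,3],[23,2],[23,4],[23,5]]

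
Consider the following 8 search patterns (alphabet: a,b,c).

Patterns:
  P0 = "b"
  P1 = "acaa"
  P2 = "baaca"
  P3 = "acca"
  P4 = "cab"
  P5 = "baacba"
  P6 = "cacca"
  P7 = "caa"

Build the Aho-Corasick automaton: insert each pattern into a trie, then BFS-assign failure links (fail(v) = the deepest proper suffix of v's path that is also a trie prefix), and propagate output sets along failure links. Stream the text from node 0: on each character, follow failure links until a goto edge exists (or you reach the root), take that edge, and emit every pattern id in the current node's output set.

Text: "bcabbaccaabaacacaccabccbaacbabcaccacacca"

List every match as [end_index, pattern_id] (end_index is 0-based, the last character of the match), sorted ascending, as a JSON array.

Construct AC machine:
Trie nodes:
  0='ε' goto a→2 b→1 c→12
  1='b' goto a→6  ←P0
  2='a' goto c→3
  3='ac' goto a→4 c→10
  4='aca' goto a→5
  5='acaa' goto ·  ←P1
  6='ba' goto a→7
  7='baa' goto c→8
  8='baac' goto a→9 b→15
  9='baaca' goto ·  ←P2
  10='acc' goto a→11
  11='acca' goto ·  ←P3
  12='c' goto a→13
  13='ca' goto a→20 b→14 c→17
  14='cab' goto ·  ←P4
  15='baacb' goto a→16
  16='baacba' goto ·  ←P5
  17='cac' goto c→18
  18='cacc' goto a→19
  19='cacca' goto ·  ←P6
  20='caa' goto ·  ←P7

Failure links (BFS by depth):
  n1('b'): parent n0 fail=0; on 'b' 0 → fail=0;  out {0}∪∅={0}
  n2('a'): parent n0 fail=0; on 'a' 0 → fail=0;  out ∅∪∅=∅
  n12('c'): parent n0 fail=0; on 'c' 0 → fail=0;  out ∅∪∅=∅
  n3('ac'): parent n2 fail=0; on 'c' 0 → fail=12;  out ∅∪∅=∅
  n6('ba'): parent n1 fail=0; on 'a' 0 → fail=2;  out ∅∪∅=∅
  n13('ca'): parent n12 fail=0; on 'a' 0 → fail=2;  out ∅∪∅=∅
  n4('aca'): parent n3 fail=12; on 'a' 12 → fail=13;  out ∅∪∅=∅
  n7('baa'): parent n6 fail=2; on 'a' 2→0 → fail=2;  out ∅∪∅=∅
  n10('acc'): parent n3 fail=12; on 'c' 12→0 → fail=12;  out ∅∪∅=∅
  n14('cab'): parent n13 fail=2; on 'b' 2→0 → fail=1;  out {4}∪{0}={0,4}
  n17('cac'): parent n13 fail=2; on 'c' 2 → fail=3;  out ∅∪∅=∅
  n20('caa'): parent n13 fail=2; on 'a' 2→0 → fail=2;  out {7}∪∅={7}
  n5('acaa'): parent n4 fail=13; on 'a' 13 → fail=20;  out {1}∪{7}={1,7}
  n8('baac'): parent n7 fail=2; on 'c' 2 → fail=3;  out ∅∪∅=∅
  n11('acca'): parent n10 fail=12; on 'a' 12 → fail=13;  out {3}∪∅={3}
  n18('cacc'): parent n17 fail=3; on 'c' 3 → fail=10;  out ∅∪∅=∅
  n9('baaca'): parent n8 fail=3; on 'a' 3 → fail=4;  out {2}∪∅={2}
  n15('baacb'): parent n8 fail=3; on 'b' 3→12→0 → fail=1;  out ∅∪{0}={0}
  n19('cacca'): parent n18 fail=10; on 'a' 10 → fail=11;  out {6}∪{3}={3,6}
  n16('baacba'): parent n15 fail=1; on 'a' 1 → fail=6;  out {5}∪∅={5}

Run:
i=0 'b': node 0→1  → match P0@[0:0]
i=1 'c': node 1→12 (via fail)
i=2 'a': node 12→13
i=3 'b': node 13→14  → match P0@[3:3],P4@[1:3]
i=4 'b': node 14→1 (via fail)  → match P0@[4:4]
i=5 'a': node 1→6
i=6 'c': node 6→3 (via fail)
i=7 'c': node 3→10
i=8 'a': node 10→11  → match P3@[5:8]
i=9 'a': node 11→20 (via fail)  → match P7@[7:9]
i=10 'b': node 20→1 (via fail)  → match P0@[10:10]
i=11 'a': node 1→6
i=12 'a': node 6→7
i=13 'c': node 7→8
i=14 'a': node 8→9  → match P2@[10:14]
i=15 'c': node 9→17 (via fail)
i=16 'a': node 17→4 (via fail)
i=17 'c': node 4→17 (via fail)
i=18 'c': node 17→18
i=19 'a': node 18→19  → match P3@[16:19],P6@[15:19]
i=20 'b': node 19→14 (via fail)  → match P0@[20:20],P4@[18:20]
i=21 'c': node 14→12 (via fail)
i=22 'c': node 12→12 (via fail)
i=23 'b': node 12→1 (via fail)  → match P0@[23:23]
i=24 'a': node 1→6
i=25 'a': node 6→7
i=26 'c': node 7→8
i=27 'b': node 8→15  → match P0@[27:27]
i=28 'a': node 15→16  → match P5@[23:28]
i=29 'b': node 16→1 (via fail)  → match P0@[29:29]
i=30 'c': node 1→12 (via fail)
i=31 'a': node 12→13
i=32 'c': node 13→17
i=33 'c': node 17→18
i=34 'a': node 18→19  → match P3@[31:34],P6@[30:34]
i=35 'c': node 19→17 (via fail)
i=36 'a': node 17→4 (via fail)
i=37 'c': node 4→17 (via fail)
i=38 'c': node 17→18
i=39 'a': node 18→19  → match P3@[36:39],P6@[35:39]

Matches: [[0,0],[3,0],[3,4],[4,0],[8,3],[9,7],[10,0],[14,2],[19,3],[19,6],[20,0],[20,4],[23,0],[27,0],[28,5],[29,0],[34,3],[34,6],[39,3],[39,6]]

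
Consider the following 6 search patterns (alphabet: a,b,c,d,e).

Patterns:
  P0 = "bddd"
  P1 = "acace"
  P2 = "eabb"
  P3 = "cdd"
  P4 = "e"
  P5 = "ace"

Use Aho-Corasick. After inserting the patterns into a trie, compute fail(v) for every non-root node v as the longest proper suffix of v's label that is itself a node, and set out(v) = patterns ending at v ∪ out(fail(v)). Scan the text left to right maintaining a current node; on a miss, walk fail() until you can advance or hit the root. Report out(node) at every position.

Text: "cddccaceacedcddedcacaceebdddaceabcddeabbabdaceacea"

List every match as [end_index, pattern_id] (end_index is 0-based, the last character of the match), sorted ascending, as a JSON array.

Build automaton:
Trie (insert patterns):
  n0 'ε': a→5 b→1 c→14 e→10
  n1 'b': d→2
  n2 'bd': d→3
  n3 'bdd': d→4
  n4 'bddd': ·  [P0 ends]
  n5 'a': c→6
  n6 'ac': a→7 e→17
  n7 'aca': c→8
  n8 'acac': e→9
  n9 'acace': ·  [P1 ends]
  n10 'e': a→11  [P4 ends]
  n11 'ea': b→12
  n12 'eab': b→13
  n13 'eabb': ·  [P2 ends]
  n14 'c': d→15
  n15 'cd': d→16
  n16 'cdd': ·  [P3 ends]
  n17 'ace': ·  [P5 ends]

BFS fail/out derivation:
  fail(1) 'b': from fail(0)=0 chase 'b': 0 ⇒ 0;  out=∅∪out(0)=∅
  fail(5) 'a': from fail(0)=0 chase 'a': 0 ⇒ 0;  out=∅∪out(0)=∅
  fail(10) 'e': from fail(0)=0 chase 'e': 0 ⇒ 0;  out={4}∪out(0)={4}
  fail(14) 'c': from fail(0)=0 chase 'c': 0 ⇒ 0;  out=∅∪out(0)=∅
  fail(2) 'bd': from fail(1)=0 chase 'd': 0 ⇒ 0;  out=∅∪out(0)=∅
  fail(6) 'ac': from fail(5)=0 chase 'c': 0 ⇒ 14;  out=∅∪out(14)=∅
  fail(11) 'ea': from fail(10)=0 chase 'a': 0 ⇒ 5;  out=∅∪out(5)=∅
  fail(15) 'cd': from fail(14)=0 chase 'd': 0 ⇒ 0;  out=∅∪out(0)=∅
  fail(3) 'bdd': from fail(2)=0 chase 'd': 0 ⇒ 0;  out=∅∪out(0)=∅
  fail(7) 'aca': from fail(6)=14 chase 'a': 14→0 ⇒ 5;  out=∅∪out(5)=∅
  fail(12) 'eab': from fail(11)=5 chase 'b': 5→0 ⇒ 1;  out=∅∪out(1)=∅
  fail(16) 'cdd': from fail(15)=0 chase 'd': 0 ⇒ 0;  out={3}∪out(0)={3}
  fail(17) 'ace': from fail(6)=14 chase 'e': 14→0 ⇒ 10;  out={5}∪out(10)={4,5}
  fail(4) 'bddd': from fail(3)=0 chase 'd': 0 ⇒ 0;  out={0}∪out(0)={0}
  fail(8) 'acac': from fail(7)=5 chase 'c': 5 ⇒ 6;  out=∅∪out(6)=∅
  fail(13) 'eabb': from fail(12)=1 chase 'b': 1→0 ⇒ 1;  out={2}∪out(1)={2}
  fail(9) 'acace': from fail(8)=6 chase 'e': 6 ⇒ 17;  out={1}∪out(17)={1,4,5}

Scan:
[0] read 'c'  n0⇒n14
[1] read 'd'  n14⇒n15
[2] read 'd'  n15⇒n16  emit P3@[0:2]
[3] read 'c'  n16⇒n14 ·f
[4] read 'c'  n14⇒n14 ·f
[5] read 'a'  n14⇒n5 ·f
[6] read 'c'  n5⇒n6
[7] read 'e'  n6⇒n17  emit P4@[7:7],P5@[5:7]
[8] read 'a'  n17⇒n11 ·f
[9] read 'c'  n11⇒n6 ·f
[10] read 'e'  n6⇒n17  emit P4@[10:10],P5@[8:10]
[11] read 'd'  n17⇒n0 ·f
[12] read 'c'  n0⇒n14
[13] read 'd'  n14⇒n15
[14] read 'd'  n15⇒n16  emit P3@[12:14]
[15] read 'e'  n16⇒n10 ·f  emit P4@[15:15]
[16] read 'd'  n10⇒n0 ·f
[17] read 'c'  n0⇒n14
[18] read 'a'  n14⇒n5 ·f
[19] read 'c'  n5⇒n6
[20] read 'a'  n6⇒n7
[21] read 'c'  n7⇒n8
[22] read 'e'  n8⇒n9  emit P1@[18:22],P4@[22:22],P5@[20:22]
[23] read 'e'  n9⇒n10 ·f  emit P4@[23:23]
[24] read 'b'  n10⇒n1 ·f
[25] read 'd'  n1⇒n2
[26] read 'd'  n2⇒n3
[27] read 'd'  n3⇒n4  emit P0@[24:27]
[28] read 'a'  n4⇒n5 ·f
[29] read 'c'  n5⇒n6
[30] read 'e'  n6⇒n17  emit P4@[30:30],P5@[28:30]
[31] read 'a'  n17⇒n11 ·f
[32] read 'b'  n11⇒n12
[33] read 'c'  n12⇒n14 ·f
[34] read 'd'  n14⇒n15
[35] read 'd'  n15⇒n16  emit P3@[33:35]
[36] read 'e'  n16⇒n10 ·f  emit P4@[36:36]
[37] read 'a'  n10⇒n11
[38] read 'b'  n11⇒n12
[39] read 'b'  n12⇒n13  emit P2@[36:39]
[40] read 'a'  n13⇒n5 ·f
[41] read 'b'  n5⇒n1 ·f
[42] read 'd'  n1⇒n2
[43] read 'a'  n2⇒n5 ·f
[44] read 'c'  n5⇒n6
[45] read 'e'  n6⇒n17  emit P4@[45:45],P5@[43:45]
[46] read 'a'  n17⇒n11 ·f
[47] read 'c'  n11⇒n6 ·f
[48] read 'e'  n6⇒n17  emit P4@[48:48],P5@[46:48]
[49] read 'a'  n17⇒n11 ·f

Matches: [[2,3],[7,4],[7,5],[10,4],[10,5],[14,3],[15,4],[22,1],[22,4],[22,5],[23,4],[27,0],[30,4],[30,5],[35,3],[36,4],[39,2],[45,4],[45,5],[48,4],[48,5]]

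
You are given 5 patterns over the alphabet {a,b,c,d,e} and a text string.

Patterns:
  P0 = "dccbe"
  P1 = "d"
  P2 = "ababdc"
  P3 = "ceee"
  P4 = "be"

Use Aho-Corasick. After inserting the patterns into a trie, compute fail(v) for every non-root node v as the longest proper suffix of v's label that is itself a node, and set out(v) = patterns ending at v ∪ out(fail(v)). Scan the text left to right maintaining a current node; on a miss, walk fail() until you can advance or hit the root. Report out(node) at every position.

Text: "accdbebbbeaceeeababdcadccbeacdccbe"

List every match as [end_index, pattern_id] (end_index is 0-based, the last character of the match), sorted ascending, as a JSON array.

Construct AC machine:
Trie nodes:
  n0 'ε': a→6 b→16 c→12 d→1
  n1 'd': c→2  ←P1
  n2 'dc': c→3
  n3 'dcc': b→4
  n4 'dccb': e→5
  n5 'dccbe': ·  ←P0
  n6 'a': b→7
  n7 'ab': a→8
  n8 'aba': b→9
  n9 'abab': d→10
  n10 'ababd': c→11
  n11 'ababdc': ·  ←P2
  n12 'c': e→13
  n13 'ce': e→14
  n14 'cee': e→15
  n15 'ceee': ·  ←P3
  n16 'b': e→17
  n17 'be': ·  ←P4

Failure links (BFS by depth):
  fail(1) 'd': from fail(0)=0 chase 'd': 0 ⇒ 0;  out={1}∪out(0)={1}
  fail(6) 'a': from fail(0)=0 chase 'a': 0 ⇒ 0;  out=∅∪out(0)=∅
  fail(12) 'c': from fail(0)=0 chase 'c': 0 ⇒ 0;  out=∅∪out(0)=∅
  fail(16) 'b': from fail(0)=0 chase 'b': 0 ⇒ 0;  out=∅∪out(0)=∅
  fail(2) 'dc': from fail(1)=0 chase 'c': 0 ⇒ 12;  out=∅∪out(12)=∅
  fail(7) 'ab': from fail(6)=0 chase 'b': 0 ⇒ 16;  out=∅∪out(16)=∅
  fail(13) 'ce': from fail(12)=0 chase 'e': 0 ⇒ 0;  out=∅∪out(0)=∅
  fail(17) 'be': from fail(16)=0 chase 'e': 0 ⇒ 0;  out={4}∪out(0)={4}
  fail(3) 'dcc': from fail(2)=12 chase 'c': 12→0 ⇒ 12;  out=∅∪out(12)=∅
  fail(8) 'aba': from fail(7)=16 chase 'a': 16→0 ⇒ 6;  out=∅∪out(6)=∅
  fail(14) 'cee': from fail(13)=0 chase 'e': 0 ⇒ 0;  out=∅∪out(0)=∅
  fail(4) 'dccb': from fail(3)=12 chase 'b': 12→0 ⇒ 16;  out=∅∪out(16)=∅
  fail(9) 'abab': from fail(8)=6 chase 'b': 6 ⇒ 7;  out=∅∪out(7)=∅
  fail(15) 'ceee': from fail(14)=0 chase 'e': 0 ⇒ 0;  out={3}∪out(0)={3}
  fail(5) 'dccbe': from fail(4)=16 chase 'e': 16 ⇒ 17;  out={0}∪out(17)={0,4}
  fail(10) 'ababd': from fail(9)=7 chase 'd': 7→16→0 ⇒ 1;  out=∅∪out(1)={1}
  fail(11) 'ababdc': from fail(10)=1 chase 'c': 1 ⇒ 2;  out={2}∪out(2)={2}

Scan:
pos 0 'a': at 6
pos 1 'c': at 12 (via fail)
pos 2 'c': at 12 (via fail)
pos 3 'd': at 1 (via fail)  ** P1@[3:3]
pos 4 'b': at 16 (via fail)
pos 5 'e': at 17  ** P4@[4:5]
pos 6 'b': at 16 (via fail)
pos 7 'b': at 16 (via fail)
pos 8 'b': at 16 (via fail)
pos 9 'e': at 17  ** P4@[8:9]
pos 10 'a': at 6 (via fail)
pos 11 'c': at 12 (via fail)
pos 12 'e': at 13
pos 13 'e': at 14
pos 14 'e': at 15  ** P3@[11:14]
pos 15 'a': at 6 (via fail)
pos 16 'b': at 7
pos 17 'a': at 8
pos 18 'b': at 9
pos 19 'd': at 10  ** P1@[19:19]
pos 20 'c': at 11  ** P2@[15:20]
pos 21 'a': at 6 (via fail)
pos 22 'd': at 1 (via fail)  ** P1@[22:22]
pos 23 'c': at 2
pos 24 'c': at 3
pos 25 'b': at 4
pos 26 'e': at 5  ** P0@[22:26],P4@[25:26]
pos 27 'a': at 6 (via fail)
pos 28 'c': at 12 (via fail)
pos 29 'd': at 1 (via fail)  ** P1@[29:29]
pos 30 'c': at 2
pos 31 'c': at 3
pos 32 'b': at 4
pos 33 'e': at 5  ** P0@[29:33],P4@[32:33]

All matches (sorted): [[3,1],[5,4],[9,4],[14,3],[19,1],[20,2],[22,1],[26,0],[26,4],[29,1],[33,0],[33,4]]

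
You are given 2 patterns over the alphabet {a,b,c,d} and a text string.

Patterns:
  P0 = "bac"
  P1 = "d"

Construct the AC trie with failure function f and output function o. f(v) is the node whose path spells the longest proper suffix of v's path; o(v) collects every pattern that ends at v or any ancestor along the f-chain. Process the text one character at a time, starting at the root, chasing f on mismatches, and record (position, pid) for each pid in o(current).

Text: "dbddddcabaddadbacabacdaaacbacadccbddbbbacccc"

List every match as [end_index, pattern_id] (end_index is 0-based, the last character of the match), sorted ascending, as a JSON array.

Construct AC machine:
Trie (insert patterns):
  0='ε' goto b→1 d→4
  1='b' goto a→2
  2='ba' goto c→3
  3='bac' goto ·  [P0 ends]
  4='d' goto ·  [P1 ends]

BFS fail/out derivation:
  n1('b'): parent n0 fail=0; on 'b' 0 → fail=0;  out ∅∪∅=∅
  n4('d'): parent n0 fail=0; on 'd' 0 → fail=0;  out {1}∪∅={1}
  n2('ba'): parent n1 fail=0; on 'a' 0 → fail=0;  out ∅∪∅=∅
  n3('bac'): parent n2 fail=0; on 'c' 0 → fail=0;  out {0}∪∅={0}

Text stream:
i=0 'd': node 0→4  → match P1@[0:0]
i=1 'b': node 4→1 (via fail)
i=2 'd': node 1→4 (via fail)  → match P1@[2:2]
i=3 'd': node 4→4 (via fail)  → match P1@[3:3]
i=4 'd': node 4→4 (via fail)  → match P1@[4:4]
i=5 'd': node 4→4 (via fail)  → match P1@[5:5]
i=6 'c': node 4→0 (via fail)
i=7 'a': node 0→0
i=8 'b': node 0→1
i=9 'a': node 1→2
i=10 'd': node 2→4 (via fail)  → match P1@[10:10]
i=11 'd': node 4→4 (via fail)  → match P1@[11:11]
i=12 'a': node 4→0 (via fail)
i=13 'd': node 0→4  → match P1@[13:13]
i=14 'b': node 4→1 (via fail)
i=15 'a': node 1→2
i=16 'c': node 2→3  → match P0@[14:16]
i=17 'a': node 3→0 (via fail)
i=18 'b': node 0→1
i=19 'a': node 1→2
i=20 'c': node 2→3  → match P0@[18:20]
i=21 'd': node 3→4 (via fail)  → match P1@[21:21]
i=22 'a': node 4→0 (via fail)
i=23 'a': node 0→0
i=24 'a': node 0→0
i=25 'c': node 0→0
i=26 'b': node 0→1
i=27 'a': node 1→2
i=28 'c': node 2→3  → match P0@[26:28]
i=29 'a': node 3→0 (via fail)
i=30 'd': node 0→4  → match P1@[30:30]
i=31 'c': node 4→0 (via fail)
i=32 'c': node 0→0
i=33 'b': node 0→1
i=34 'd': node 1→4 (via fail)  → match P1@[34:34]
i=35 'd': node 4→4 (via fail)  → match P1@[35:35]
i=36 'b': node 4→1 (via fail)
i=37 'b': node 1→1 (via fail)
i=38 'b': node 1→1 (via fail)
i=39 'a': node 1→2
i=40 'c': node 2→3  → match P0@[38:40]
i=41 'c': node 3→0 (via fail)
i=42 'c': node 0→0
i=43 'c': node 0→0

Result: [[0,1],[2,1],[3,1],[4,1],[5,1],[10,1],[11,1],[13,1],[16,0],[20,0],[21,1],[28,0],[30,1],[34,1],[35,1],[40,0]]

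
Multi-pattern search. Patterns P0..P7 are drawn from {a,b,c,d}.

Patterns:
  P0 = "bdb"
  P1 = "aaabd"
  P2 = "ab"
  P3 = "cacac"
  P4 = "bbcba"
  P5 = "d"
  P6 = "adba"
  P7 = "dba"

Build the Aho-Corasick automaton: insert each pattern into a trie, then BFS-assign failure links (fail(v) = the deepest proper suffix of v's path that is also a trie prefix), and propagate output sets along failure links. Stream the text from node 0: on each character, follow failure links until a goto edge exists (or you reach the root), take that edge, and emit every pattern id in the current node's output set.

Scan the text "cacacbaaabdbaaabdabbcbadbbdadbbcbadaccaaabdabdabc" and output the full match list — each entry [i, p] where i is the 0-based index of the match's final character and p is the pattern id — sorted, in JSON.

Build:
Trie nodes:
  n0 'ε': a→4 b→1 c→10 d→19
  n1 'b': b→15 d→2
  n2 'bd': b→3
  n3 'bdb': ·  ←P0
  n4 'a': a→5 b→9 d→20
  n5 'aa': a→6
  n6 'aaa': b→7
  n7 'aaab': d→8
  n8 'aaabd': ·  ←P1
  n9 'ab': ·  ←P2
  n10 'c': a→11
  n11 'ca': c→12
  n12 'cac': a→13
  n13 'caca': c→14
  n14 'cacac': ·  ←P3
  n15 'bb': c→16
  n16 'bbc': b→17
  n17 'bbcb': a→18
  n18 'bbcba': ·  ←P4
  n19 'd': b→23  ←P5
  n20 'ad': b→21
  n21 'adb': a→22
  n22 'adba': ·  ←P6
  n23 'db': a→24
  n24 'dba': ·  ←P7

BFS fail/out derivation:
  n1('b'): parent n0 fail=0; on 'b' 0 → fail=0;  out ∅∪∅=∅
  n4('a'): parent n0 fail=0; on 'a' 0 → fail=0;  out ∅∪∅=∅
  n10('c'): parent n0 fail=0; on 'c' 0 → fail=0;  out ∅∪∅=∅
  n19('d'): parent n0 fail=0; on 'd' 0 → fail=0;  out {5}∪∅={5}
  n2('bd'): parent n1 fail=0; on 'd' 0 → fail=19;  out ∅∪{5}={5}
  n5('aa'): parent n4 fail=0; on 'a' 0 → fail=4;  out ∅∪∅=∅
  n9('ab'): parent n4 fail=0; on 'b' 0 → fail=1;  out {2}∪∅={2}
  n11('ca'): parent n10 fail=0; on 'a' 0 → fail=4;  out ∅∪∅=∅
  n15('bb'): parent n1 fail=0; on 'b' 0 → fail=1;  out ∅∪∅=∅
  n20('ad'): parent n4 fail=0; on 'd' 0 → fail=19;  out ∅∪{5}={5}
  n23('db'): parent n19 fail=0; on 'b' 0 → fail=1;  out ∅∪∅=∅
  n3('bdb'): parent n2 fail=19; on 'b' 19 → fail=23;  out {0}∪∅={0}
  n6('aaa'): parent n5 fail=4; on 'a' 4 → fail=5;  out ∅∪∅=∅
  n12('cac'): parent n11 fail=4; on 'c' 4→0 → fail=10;  out ∅∪∅=∅
  n16('bbc'): parent n15 fail=1; on 'c' 1→0 → fail=10;  out ∅∪∅=∅
  n21('adb'): parent n20 fail=19; on 'b' 19 → fail=23;  out ∅∪∅=∅
  n24('dba'): parent n23 fail=1; on 'a' 1→0 → fail=4;  out {7}∪∅={7}
  n7('aaab'): parent n6 fail=5; on 'b' 5→4 → fail=9;  out ∅∪{2}={2}
  n13('caca'): parent n12 fail=10; on 'a' 10 → fail=11;  out ∅∪∅=∅
  n17('bbcb'): parent n16 fail=10; on 'b' 10→0 → fail=1;  out ∅∪∅=∅
  n22('adba'): parent n21 fail=23; on 'a' 23 → fail=24;  out {6}∪{7}={6,7}
  n8('aaabd'): parent n7 fail=9; on 'd' 9→1 → fail=2;  out {1}∪{5}={1,5}
  n14('cacac'): parent n13 fail=11; on 'c' 11 → fail=12;  out {3}∪∅={3}
  n18('bbcba'): parent n17 fail=1; on 'a' 1→0 → fail=4;  out {4}∪∅={4}

Text stream:
i=0 'c': node 0→10
i=1 'a': node 10→11
i=2 'c': node 11→12
i=3 'a': node 12→13
i=4 'c': node 13→14  → match P3@[0:4]
i=5 'b': node 14→1 ·f
i=6 'a': node 1→4 ·f
i=7 'a': node 4→5
i=8 'a': node 5→6
i=9 'b': node 6→7  → match P2@[8:9]
i=10 'd': node 7→8  → match P1@[6:10],P5@[10:10]
i=11 'b': node 8→3 ·f  → match P0@[9:11]
i=12 'a': node 3→24 ·f  → match P7@[10:12]
i=13 'a': node 24→5 ·f
i=14 'a': node 5→6
i=15 'b': node 6→7  → match P2@[14:15]
i=16 'd': node 7→8  → match P1@[12:16],P5@[16:16]
i=17 'a': node 8→4 ·f
i=18 'b': node 4→9  → match P2@[17:18]
i=19 'b': node 9→15 ·f
i=20 'c': node 15→16
i=21 'b': node 16→17
i=22 'a': node 17→18  → match P4@[18:22]
i=23 'd': node 18→20 ·f  → match P5@[23:23]
i=24 'b': node 20→21
i=25 'b': node 21→15 ·f
i=26 'd': node 15→2 ·f  → match P5@[26:26]
i=27 'a': node 2→4 ·f
i=28 'd': node 4→20  → match P5@[28:28]
i=29 'b': node 20→21
i=30 'b': node 21→15 ·f
i=31 'c': node 15→16
i=32 'b': node 16→17
i=33 'a': node 17→18  → match P4@[29:33]
i=34 'd': node 18→20 ·f  → match P5@[34:34]
i=35 'a': node 20→4 ·f
i=36 'c': node 4→10 ·f
i=37 'c': node 10→10 ·f
i=38 'a': node 10→11
i=39 'a': node 11→5 ·f
i=40 'a': node 5→6
i=41 'b': node 6→7  → match P2@[40:41]
i=42 'd': node 7→8  → match P1@[38:42],P5@[42:42]
i=43 'a': node 8→4 ·f
i=44 'b': node 4→9  → match P2@[43:44]
i=45 'd': node 9→2 ·f  → match P5@[45:45]
i=46 'a': node 2→4 ·f
i=47 'b': node 4→9  → match P2@[46:47]
i=48 'c': node 9→10 ·f

Result: [[4,3],[9,2],[10,1],[10,5],[11,0],[12,7],[15,2],[16,1],[16,5],[18,2],[22,4],[23,5],[26,5],[28,5],[33,4],[34,5],[41,2],[42,1],[42,5],[44,2],[45,5],[47,2]]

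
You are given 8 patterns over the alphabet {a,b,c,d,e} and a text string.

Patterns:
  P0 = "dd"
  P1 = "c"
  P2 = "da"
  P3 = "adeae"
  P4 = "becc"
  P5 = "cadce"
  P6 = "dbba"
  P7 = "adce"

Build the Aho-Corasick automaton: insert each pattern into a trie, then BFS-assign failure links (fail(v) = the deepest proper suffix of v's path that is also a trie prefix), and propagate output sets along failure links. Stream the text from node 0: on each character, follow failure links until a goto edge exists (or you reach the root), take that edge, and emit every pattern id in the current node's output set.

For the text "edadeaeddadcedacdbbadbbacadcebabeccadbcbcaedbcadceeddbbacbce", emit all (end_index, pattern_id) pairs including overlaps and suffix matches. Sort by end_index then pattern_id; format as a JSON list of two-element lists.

Build automaton:
Trie (insert patterns):
  n0 'ε': a→5 b→10 c→3 d→1
  n1 'd': a→4 b→18 d→2
  n2 'dd': ·  [P0 ends]
  n3 'c': a→14  [P1 ends]
  n4 'da': ·  [P2 ends]
  n5 'a': d→6
  n6 'ad': c→21 e→7
  n7 'ade': a→8
  n8 'adea': e→9
  n9 'adeae': ·  [P3 ends]
  n10 'b': e→11
  n11 'be': c→12
  n12 'bec': c→13
  n13 'becc': ·  [P4 ends]
  n14 'ca': d→15
  n15 'cad': c→16
  n16 'cadc': e→17
  n17 'cadce': ·  [P5 ends]
  n18 'db': b→19
  n19 'dbb': a→20
  n20 'dbba': ·  [P6 ends]
  n21 'adc': e→22
  n22 'adce': ·  [P7 ends]

Failure links (BFS by depth):
  fail(1) 'd': from fail(0)=0 chase 'd': 0 ⇒ 0;  out=∅∪out(0)=∅
  fail(3) 'c': from fail(0)=0 chase 'c': 0 ⇒ 0;  out={1}∪out(0)={1}
  fail(5) 'a': from fail(0)=0 chase 'a': 0 ⇒ 0;  out=∅∪out(0)=∅
  fail(10) 'b': from fail(0)=0 chase 'b': 0 ⇒ 0;  out=∅∪out(0)=∅
  fail(2) 'dd': from fail(1)=0 chase 'd': 0 ⇒ 1;  out={0}∪out(1)={0}
  fail(4) 'da': from fail(1)=0 chase 'a': 0 ⇒ 5;  out={2}∪out(5)={2}
  fail(6) 'ad': from fail(5)=0 chase 'd': 0 ⇒ 1;  out=∅∪out(1)=∅
  fail(11) 'be': from fail(10)=0 chase 'e': 0 ⇒ 0;  out=∅∪out(0)=∅
  fail(14) 'ca': from fail(3)=0 chase 'a': 0 ⇒ 5;  out=∅∪out(5)=∅
  fail(18) 'db': from fail(1)=0 chase 'b': 0 ⇒ 10;  out=∅∪out(10)=∅
  fail(7) 'ade': from fail(6)=1 chase 'e': 1→0 ⇒ 0;  out=∅∪out(0)=∅
  fail(12) 'bec': from fail(11)=0 chase 'c': 0 ⇒ 3;  out=∅∪out(3)={1}
  fail(15) 'cad': from fail(14)=5 chase 'd': 5 ⇒ 6;  out=∅∪out(6)=∅
  fail(19) 'dbb': from fail(18)=10 chase 'b': 10→0 ⇒ 10;  out=∅∪out(10)=∅
  fail(21) 'adc': from fail(6)=1 chase 'c': 1→0 ⇒ 3;  out=∅∪out(3)={1}
  fail(8) 'adea': from fail(7)=0 chase 'a': 0 ⇒ 5;  out=∅∪out(5)=∅
  fail(13) 'becc': from fail(12)=3 chase 'c': 3→0 ⇒ 3;  out={4}∪out(3)={1,4}
  fail(16) 'cadc': from fail(15)=6 chase 'c': 6 ⇒ 21;  out=∅∪out(21)={1}
  fail(20) 'dbba': from fail(19)=10 chase 'a': 10→0 ⇒ 5;  out={6}∪out(5)={6}
  fail(22) 'adce': from fail(21)=3 chase 'e': 3→0 ⇒ 0;  out={7}∪out(0)={7}
  fail(9) 'adeae': from fail(8)=5 chase 'e': 5→0 ⇒ 0;  out={3}∪out(0)={3}
  fail(17) 'cadce': from fail(16)=21 chase 'e': 21 ⇒ 22;  out={5}∪out(22)={5,7}

Scan:
i=0 'e': node 0→0
i=1 'd': node 0→1
i=2 'a': node 1→4  ** P2@[1:2]
i=3 'd': node 4→6 ·f
i=4 'e': node 6→7
i=5 'a': node 7→8
i=6 'e': node 8→9  ** P3@[2:6]
i=7 'd': node 9→1 ·f
i=8 'd': node 1→2  ** P0@[7:8]
i=9 'a': node 2→4 ·f  ** P2@[8:9]
i=10 'd': node 4→6 ·f
i=11 'c': node 6→21  ** P1@[11:11]
i=12 'e': node 21→22  ** P7@[9:12]
i=13 'd': node 22→1 ·f
i=14 'a': node 1→4  ** P2@[13:14]
i=15 'c': node 4→3 ·f  ** P1@[15:15]
i=16 'd': node 3→1 ·f
i=17 'b': node 1→18
i=18 'b': node 18→19
i=19 'a': node 19→20  ** P6@[16:19]
i=20 'd': node 20→6 ·f
i=21 'b': node 6→18 ·f
i=22 'b': node 18→19
i=23 'a': node 19→20  ** P6@[20:23]
i=24 'c': node 20→3 ·f  ** P1@[24:24]
i=25 'a': node 3→14
i=26 'd': node 14→15
i=27 'c': node 15→16  ** P1@[27:27]
i=28 'e': node 16→17  ** P5@[24:28],P7@[25:28]
i=29 'b': node 17→10 ·f
i=30 'a': node 10→5 ·f
i=31 'b': node 5→10 ·f
i=32 'e': node 10→11
i=33 'c': node 11→12  ** P1@[33:33]
i=34 'c': node 12→13  ** P1@[34:34],P4@[31:34]
i=35 'a': node 13→14 ·f
i=36 'd': node 14→15
i=37 'b': node 15→18 ·f
i=38 'c': node 18→3 ·f  ** P1@[38:38]
i=39 'b': node 3→10 ·f
i=40 'c': node 10→3 ·f  ** P1@[40:40]
i=41 'a': node 3→14
i=42 'e': node 14→0 ·f
i=43 'd': node 0→1
i=44 'b': node 1→18
i=45 'c': node 18→3 ·f  ** P1@[45:45]
i=46 'a': node 3→14
i=47 'd': node 14→15
i=48 'c': node 15→16  ** P1@[48:48]
i=49 'e': node 16→17  ** P5@[45:49],P7@[46:49]
i=50 'e': node 17→0 ·f
i=51 'd': node 0→1
i=52 'd': node 1→2  ** P0@[51:52]
i=53 'b': node 2→18 ·f
i=54 'b': node 18→19
i=55 'a': node 19→20  ** P6@[52:55]
i=56 'c': node 20→3 ·f  ** P1@[56:56]
i=57 'b': node 3→10 ·f
i=58 'c': node 10→3 ·f  ** P1@[58:58]
i=59 'e': node 3→0 ·f

All matches (sorted): [[2,2],[6,3],[8,0],[9,2],[11,1],[12,7],[14,2],[15,1],[19,6],[23,6],[24,1],[27,1],[28,5],[28,7],[33,1],[34,1],[34,4],[38,1],[40,1],[45,1],[48,1],[49,5],[49,7],[52,0],[55,6],[56,1],[58,1]]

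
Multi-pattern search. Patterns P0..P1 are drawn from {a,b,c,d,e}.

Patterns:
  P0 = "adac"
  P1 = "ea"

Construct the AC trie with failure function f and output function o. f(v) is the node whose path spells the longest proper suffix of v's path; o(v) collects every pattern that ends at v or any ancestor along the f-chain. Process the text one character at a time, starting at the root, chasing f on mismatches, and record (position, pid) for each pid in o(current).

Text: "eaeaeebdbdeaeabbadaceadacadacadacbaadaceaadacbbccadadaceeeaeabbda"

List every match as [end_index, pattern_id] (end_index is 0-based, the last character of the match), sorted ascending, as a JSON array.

Build:
Trie (insert patterns):
  n0 'ε': a→1 e→5
  n1 'a': d→2
  n2 'ad': a→3
  n3 'ada': c→4
  n4 'adac': ·  ←P0
  n5 'e': a→6
  n6 'ea': ·  ←P1

BFS fail/out derivation:
  fail(1) 'a': from fail(0)=0 chase 'a': 0 ⇒ 0;  out=∅∪out(0)=∅
  fail(5) 'e': from fail(0)=0 chase 'e': 0 ⇒ 0;  out=∅∪out(0)=∅
  fail(2) 'ad': from fail(1)=0 chase 'd': 0 ⇒ 0;  out=∅∪out(0)=∅
  fail(6) 'ea': from fail(5)=0 chase 'a': 0 ⇒ 1;  out={1}∪out(1)={1}
  fail(3) 'ada': from fail(2)=0 chase 'a': 0 ⇒ 1;  out=∅∪out(1)=∅
  fail(4) 'adac': from fail(3)=1 chase 'c': 1→0 ⇒ 0;  out={0}∪out(0)={0}

Run:
i=0 'e': node 0→5
i=1 'a': node 5→6  emit P1@[0:1]
i=2 'e': node 6→5 (fail-walked)
i=3 'a': node 5→6  emit P1@[2:3]
i=4 'e': node 6→5 (fail-walked)
i=5 'e': node 5→5 (fail-walked)
i=6 'b': node 5→0 (fail-walked)
i=7 'd': node 0→0
i=8 'b': node 0→0
i=9 'd': node 0→0
i=10 'e': node 0→5
i=11 'a': node 5→6  emit P1@[10:11]
i=12 'e': node 6→5 (fail-walked)
i=13 'a': node 5→6  emit P1@[12:13]
i=14 'b': node 6→0 (fail-walked)
i=15 'b': node 0→0
i=16 'a': node 0→1
i=17 'd': node 1→2
i=18 'a': node 2→3
i=19 'c': node 3→4  emit P0@[16:19]
i=20 'e': node 4→5 (fail-walked)
i=21 'a': node 5→6  emit P1@[20:21]
i=22 'd': node 6→2 (fail-walked)
i=23 'a': node 2→3
i=24 'c': node 3→4  emit P0@[21:24]
i=25 'a': node 4→1 (fail-walked)
i=26 'd': node 1→2
i=27 'a': node 2→3
i=28 'c': node 3→4  emit P0@[25:28]
i=29 'a': node 4→1 (fail-walked)
i=30 'd': node 1→2
i=31 'a': node 2→3
i=32 'c': node 3→4  emit P0@[29:32]
i=33 'b': node 4→0 (fail-walked)
i=34 'a': node 0→1
i=35 'a': node 1→1 (fail-walked)
i=36 'd': node 1→2
i=37 'a': node 2→3
i=38 'c': node 3→4  emit P0@[35:38]
i=39 'e': node 4→5 (fail-walked)
i=40 'a': node 5→6  emit P1@[39:40]
i=41 'a': node 6→1 (fail-walked)
i=42 'd': node 1→2
i=43 'a': node 2→3
i=44 'c': node 3→4  emit P0@[41:44]
i=45 'b': node 4→0 (fail-walked)
i=46 'b': node 0→0
i=47 'c': node 0→0
i=48 'c': node 0→0
i=49 'a': node 0→1
i=50 'd': node 1→2
i=51 'a': node 2→3
i=52 'd': node 3→2 (fail-walked)
i=53 'a': node 2→3
i=54 'c': node 3→4  emit P0@[51:54]
i=55 'e': node 4→5 (fail-walked)
i=56 'e': node 5→5 (fail-walked)
i=57 'e': node 5→5 (fail-walked)
i=58 'a': node 5→6  emit P1@[57:58]
i=59 'e': node 6→5 (fail-walked)
i=60 'a': node 5→6  emit P1@[59:60]
i=61 'b': node 6→0 (fail-walked)
i=62 'b': node 0→0
i=63 'd': node 0→0
i=64 'a': node 0→1

Result: [[1,1],[3,1],[11,1],[13,1],[19,0],[21,1],[24,0],[28,0],[32,0],[38,0],[40,1],[44,0],[54,0],[58,1],[60,1]]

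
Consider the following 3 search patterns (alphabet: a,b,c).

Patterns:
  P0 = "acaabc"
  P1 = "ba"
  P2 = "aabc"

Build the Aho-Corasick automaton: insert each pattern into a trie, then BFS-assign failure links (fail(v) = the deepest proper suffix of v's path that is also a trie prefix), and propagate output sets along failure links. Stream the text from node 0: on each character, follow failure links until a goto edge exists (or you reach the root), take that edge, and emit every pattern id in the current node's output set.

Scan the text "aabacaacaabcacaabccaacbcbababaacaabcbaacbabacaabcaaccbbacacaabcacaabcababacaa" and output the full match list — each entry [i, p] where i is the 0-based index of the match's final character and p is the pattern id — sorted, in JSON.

Build automaton:
Trie (insert patterns):
  0='ε' goto a→1 b→7
  1='a' goto a→9 c→2
  2='ac' goto a→3
  3='aca' goto a→4
  4='acaa' goto b→5
  5='acaab' goto c→6
  6='acaabc' goto ·  [P0 ends]
  7='b' goto a→8
  8='ba' goto ·  [P1 ends]
  9='aa' goto b→10
  10='aab' goto c→11
  11='aabc' goto ·  [P2 ends]

Failure links (BFS by depth):
  fail(1) 'a': from fail(0)=0 chase 'a': 0 ⇒ 0;  out=∅∪out(0)=∅
  fail(7) 'b': from fail(0)=0 chase 'b': 0 ⇒ 0;  out=∅∪out(0)=∅
  fail(2) 'ac': from fail(1)=0 chase 'c': 0 ⇒ 0;  out=∅∪out(0)=∅
  fail(8) 'ba': from fail(7)=0 chase 'a': 0 ⇒ 1;  out={1}∪out(1)={1}
  fail(9) 'aa': from fail(1)=0 chase 'a': 0 ⇒ 1;  out=∅∪out(1)=∅
  fail(3) 'aca': from fail(2)=0 chase 'a': 0 ⇒ 1;  out=∅∪out(1)=∅
  fail(10) 'aab': from fail(9)=1 chase 'b': 1→0 ⇒ 7;  out=∅∪out(7)=∅
  fail(4) 'acaa': from fail(3)=1 chase 'a': 1 ⇒ 9;  out=∅∪out(9)=∅
  fail(11) 'aabc': from fail(10)=7 chase 'c': 7→0 ⇒ 0;  out={2}∪out(0)={2}
  fail(5) 'acaab': from fail(4)=9 chase 'b': 9 ⇒ 10;  out=∅∪out(10)=∅
  fail(6) 'acaabc': from fail(5)=10 chase 'c': 10 ⇒ 11;  out={0}∪out(11)={0,2}

Run:
pos 0 'a': at 1
pos 1 'a': at 9
pos 2 'b': at 10
pos 3 'a': at 8 (via fail)  ** P1@[2:3]
pos 4 'c': at 2 (via fail)
pos 5 'a': at 3
pos 6 'a': at 4
pos 7 'c': at 2 (via fail)
pos 8 'a': at 3
pos 9 'a': at 4
pos 10 'b': at 5
pos 11 'c': at 6  ** P0@[6:11],P2@[8:11]
pos 12 'a': at 1 (via fail)
pos 13 'c': at 2
pos 14 'a': at 3
pos 15 'a': at 4
pos 16 'b': at 5
pos 17 'c': at 6  ** P0@[12:17],P2@[14:17]
pos 18 'c': at 0 (via fail)
pos 19 'a': at 1
pos 20 'a': at 9
pos 21 'c': at 2 (via fail)
pos 22 'b': at 7 (via fail)
pos 23 'c': at 0 (via fail)
pos 24 'b': at 7
pos 25 'a': at 8  ** P1@[24:25]
pos 26 'b': at 7 (via fail)
pos 27 'a': at 8  ** P1@[26:27]
pos 28 'b': at 7 (via fail)
pos 29 'a': at 8  ** P1@[28:29]
pos 30 'a': at 9 (via fail)
pos 31 'c': at 2 (via fail)
pos 32 'a': at 3
pos 33 'a': at 4
pos 34 'b': at 5
pos 35 'c': at 6  ** P0@[30:35],P2@[32:35]
pos 36 'b': at 7 (via fail)
pos 37 'a': at 8  ** P1@[36:37]
pos 38 'a': at 9 (via fail)
pos 39 'c': at 2 (via fail)
pos 40 'b': at 7 (via fail)
pos 41 'a': at 8  ** P1@[40:41]
pos 42 'b': at 7 (via fail)
pos 43 'a': at 8  ** P1@[42:43]
pos 44 'c': at 2 (via fail)
pos 45 'a': at 3
pos 46 'a': at 4
pos 47 'b': at 5
pos 48 'c': at 6  ** P0@[43:48],P2@[45:48]
pos 49 'a': at 1 (via fail)
pos 50 'a': at 9
pos 51 'c': at 2 (via fail)
pos 52 'c': at 0 (via fail)
pos 53 'b': at 7
pos 54 'b': at 7 (via fail)
pos 55 'a': at 8  ** P1@[54:55]
pos 56 'c': at 2 (via fail)
pos 57 'a': at 3
pos 58 'c': at 2 (via fail)
pos 59 'a': at 3
pos 60 'a': at 4
pos 61 'b': at 5
pos 62 'c': at 6  ** P0@[57:62],P2@[59:62]
pos 63 'a': at 1 (via fail)
pos 64 'c': at 2
pos 65 'a': at 3
pos 66 'a': at 4
pos 67 'b': at 5
pos 68 'c': at 6  ** P0@[63:68],P2@[65:68]
pos 69 'a': at 1 (via fail)
pos 70 'b': at 7 (via fail)
pos 71 'a': at 8  ** P1@[70:71]
pos 72 'b': at 7 (via fail)
pos 73 'a': at 8  ** P1@[72:73]
pos 74 'c': at 2 (via fail)
pos 75 'a': at 3
pos 76 'a': at 4

Result: [[3,1],[11,0],[11,2],[17,0],[17,2],[25,1],[27,1],[29,1],[35,0],[35,2],[37,1],[41,1],[43,1],[48,0],[48,2],[55,1],[62,0],[62,2],[68,0],[68,2],[71,1],[73,1]]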